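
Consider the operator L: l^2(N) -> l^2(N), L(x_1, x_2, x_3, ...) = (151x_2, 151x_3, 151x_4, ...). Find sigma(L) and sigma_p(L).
sigma(L) = closed disk {z in C : |z| ≤ 151}; sigma_p(L) = open disk {z in C : |z| < 151}

Note L = 151·V where V is the unit left shift (V x)_k = x_{k+1}; so sigma(L) = 151·sigma(V) and ||L|| = 151||V||. ||L x||^2 = 22801sum_{k≥2} |x_k|^2 ≤ 22801||x||^2, with equality on {x : x_1 = 0}, so ||L|| = 151. For any lambda with |lambda| < 151, set r = lambda/151 (|r| < 1); the vector x = (1, r, r^2, ...) is in l^2 and satisfies L x = 151(r, r^2, ...) = lambda x, so lambda is an eigenvalue. On the boundary |lambda| = 151 the geometric series diverges, so no l^2 eigenvector exists, but these lambda lie in the approximate point spectrum. Hence sigma(L) is the closed disk of radius 151 and sigma_p(L) is the open disk.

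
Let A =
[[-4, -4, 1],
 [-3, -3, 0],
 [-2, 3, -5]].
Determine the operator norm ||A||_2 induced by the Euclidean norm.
||A||_2 ≈ 7.4416 (= sqrt(largest eigenvalue of A^T A))

||A||_2 = sigma_max(A) = sqrt(lambda_max(A^T A)). Form the symmetric matrix M = A^T A =
[[29, 19, 6],
 [19, 34, -19],
 [6, -19, 26]].
Its characteristic polynomial (trace, sum of principal 2x2 minors, determinant of M give the coefficients) is
  p(λ) = det(λ I - M) = λ^3 - 89λ^2 + 1866λ - 225.
No integer candidate from the rational root theorem (±divisors of 225) is a root, so the roots are irrational. The cubic discriminant is Δ = 1628014617 > 0, so there are three distinct real roots. p(0) = -225 and p(1) = 1553 have opposite signs, so a root lies in (0, 1); Newton's method refines it to λ ≈ 0.1213. p(33) = 369 and p(34) = -361 have opposite signs, so a root lies in (33, 34); Newton's method refines it to λ ≈ 33.5015. p(55) = -445 and p(56) = 783 have opposite signs, so a root lies in (55, 56); Newton's method refines it to λ ≈ 55.3772. Check (Vieta): the three roots sum to 89, matching tr M = 89.
So the eigenvalues of A^T A are ≈ 0.1213, 33.5015, 55.3772 (all ≥ 0, as they must be for A^T A). The largest is λ_max ≈ 55.3772, hence ||A||_2 = sqrt(λ_max) ≈ 7.4416.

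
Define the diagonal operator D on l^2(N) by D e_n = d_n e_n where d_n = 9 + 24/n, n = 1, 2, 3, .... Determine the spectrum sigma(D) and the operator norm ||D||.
sigma(D) = {9 + 24/n : n ≥ 1} ∪ {9}; ||D|| = 33

A bounded diagonal operator on l^2 with diagonal entries d_n has spectrum equal to the closure of {d_n : n ≥ 1}: every d_n is an eigenvalue (with eigenvector e_n), so {d_n} ⊂ sigma(D); the spectrum is closed, so its closure is too; and for lambda not in the closure, (D - lambda I) has bounded inverse (the diagonal entries 1/(d_n - lambda) are bounded). For our sequence d_n = 9 + 24/n, n = 1, 2, 3, ...:
  - {d_n} = {9 + 24/n : n ≥ 1}; the only limit point is 9
  - closure = {9 + 24/n : n ≥ 1} ∪ {9}
For the norm: a diagonal operator has ||D|| = sup_n |d_n|. Here d_n = 9 + 24/n is positive and decreasing, so sup_n |d_n| = d_1 = 9 + 24 = 33. So ||D|| = 33.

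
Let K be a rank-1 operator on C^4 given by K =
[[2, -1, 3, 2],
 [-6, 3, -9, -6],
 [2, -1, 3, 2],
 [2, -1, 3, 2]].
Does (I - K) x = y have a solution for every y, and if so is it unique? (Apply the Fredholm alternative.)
(I - K) is invertible (det(I - K) = -9 ≠ 0), so for every y in C^4 the equation (I - K) x = y has a unique solution.

K has rank 1, so it is an outer product K = u v^T: every row of K is a multiple of one row vector. Reading off the entries, u = (-1, 3, -1, -1) and v = (-2, 1, -3, -2) (row i of K equals u_i·v^T). A rank-one matrix u v^T satisfies K u = u (v·u) and kills the (3)-dimensional subspace v^⊥, so its characteristic polynomial is lambda^3 (lambda - v·u) with v·u = tr K = 10. Hence the eigenvalues of I - K are 1 (multiplicity 3) and 1 - (10) = -9, so det(I - K) = -9. (Direct check: I - K =
[[-1, 1, -3, -2],
 [6, -2, 9, 6],
 [-2, 1, -2, -2],
 [-2, 1, -3, -1]]
has determinant -9.) The finite-dimensional Fredholm alternative says: either (I - K) is invertible, or ker(I - K) ≠ {0} and then range(I - K) = ker((I - K)^*)^⊥, with dim ker(I - K) = dim ker((I - K)^*). Since det(I - K) ≠ 0, 1 is not an eigenvalue of K and ker(I - K) = {0}, so we are in the first case: for every y there is a unique x = (I - K)^(-1) y. Explicitly, by the Sherman–Morrison formula, (I - u v^T)^(-1) = I + u v^T/(1 - v·u), i.e. (I - K)^(-1) = I + K/(-9).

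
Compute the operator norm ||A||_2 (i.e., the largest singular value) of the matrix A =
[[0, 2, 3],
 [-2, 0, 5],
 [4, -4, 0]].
||A||_2 ≈ 6.815 (= sqrt(largest eigenvalue of A^T A))

||A||_2 = sigma_max(A) = sqrt(lambda_max(A^T A)). Form the symmetric matrix M = A^T A =
[[20, -16, -10],
 [-16, 20, 6],
 [-10, 6, 34]].
Its characteristic polynomial (trace, sum of principal 2x2 minors, determinant of M give the coefficients) is
  p(λ) = det(λ I - M) = λ^3 - 74λ^2 + 1368λ - 4096.
No integer candidate from the rational root theorem (±divisors of 4096) is a root, so the roots are irrational. The cubic discriminant is Δ = 378943744 > 0, so there are three distinct real roots. p(3) = -631 and p(4) = 256 have opposite signs, so a root lies in (3, 4); Newton's method refines it to λ ≈ 3.6963. p(23) = 389 and p(24) = -64 have opposite signs, so a root lies in (23, 24); Newton's method refines it to λ ≈ 23.8596. p(46) = -416 and p(47) = 557 have opposite signs, so a root lies in (46, 47); Newton's method refines it to λ ≈ 46.4441. Check (Vieta): the three roots sum to 74, matching tr M = 74.
So the eigenvalues of A^T A are ≈ 3.6963, 23.8596, 46.4441 (all ≥ 0, as they must be for A^T A). The largest is λ_max ≈ 46.4441, hence ||A||_2 = sqrt(λ_max) ≈ 6.815.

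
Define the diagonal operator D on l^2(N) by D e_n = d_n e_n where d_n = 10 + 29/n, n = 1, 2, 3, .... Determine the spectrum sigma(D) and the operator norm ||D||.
sigma(D) = {10 + 29/n : n ≥ 1} ∪ {10}; ||D|| = 39

A bounded diagonal operator on l^2 with diagonal entries d_n has spectrum equal to the closure of {d_n : n ≥ 1}: every d_n is an eigenvalue (with eigenvector e_n), so {d_n} ⊂ sigma(D); the spectrum is closed, so its closure is too; and for lambda not in the closure, (D - lambda I) has bounded inverse (the diagonal entries 1/(d_n - lambda) are bounded). For our sequence d_n = 10 + 29/n, n = 1, 2, 3, ...:
  - {d_n} = {10 + 29/n : n ≥ 1}; the only limit point is 10
  - closure = {10 + 29/n : n ≥ 1} ∪ {10}
For the norm: a diagonal operator has ||D|| = sup_n |d_n|. Here d_n = 10 + 29/n is positive and decreasing, so sup_n |d_n| = d_1 = 10 + 29 = 39. So ||D|| = 39.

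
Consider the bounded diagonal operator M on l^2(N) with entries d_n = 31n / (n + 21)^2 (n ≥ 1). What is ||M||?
||M|| = 31/84 (attained at n = 21)

For M diagonal, ||M|| = sup_n |d_n|. Treat f(x) = 31x / (x + 21)^2 for real x > 0. By the quotient rule, f'(x) = 31(21 - x)/(x + 21)^3, which is positive for x < 21 and negative for x > 21. So f has a unique maximum at x = 21, and since 21 is a positive integer, the supremum over n ≥ 1 is attained at n = 21: d_21 = 31·21/(21 + 21)^2 = 31·21/1764 = 31/84. Hence ||M|| = 31/84.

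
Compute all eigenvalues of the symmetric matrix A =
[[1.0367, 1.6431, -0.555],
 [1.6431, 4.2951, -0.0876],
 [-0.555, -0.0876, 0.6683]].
sigma(A) ≈ {0, 1, 5}

A is real symmetric, so its spectrum consists of real eigenvalues. Expanding the characteristic polynomial of the displayed matrix gives
  det(λ I - A) = p(λ) = λ^3 + (-6)λ^2 + (5)λ + (0).
Solving p(λ) = 0 yields eigenvalues ≈ 0, 1, 5. (A is shown rounded to 4 decimals, so these recover the underlying integer eigenvalues to within that precision.)
Verification: the trace of A = 6 equals the sum of eigenvalues 6, and det(A) ≈ 0.0003 matches the eigenvalue product 0.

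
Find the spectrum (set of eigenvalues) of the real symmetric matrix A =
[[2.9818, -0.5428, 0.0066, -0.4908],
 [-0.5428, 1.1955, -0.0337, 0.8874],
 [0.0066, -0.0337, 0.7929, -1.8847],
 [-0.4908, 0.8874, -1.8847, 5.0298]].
sigma(A) ≈ {0, 1, 3, 6}

A is real symmetric, so its spectrum consists of real eigenvalues. Expanding the characteristic polynomial of the displayed matrix gives
  det(λ I - A) = p(λ) = λ^4 + (-10)λ^3 + (27)λ^2 + (-18)λ + (0).
Solving p(λ) = 0 yields eigenvalues ≈ 0, 1, 3, 6. (A is shown rounded to 4 decimals, so these recover the underlying integer eigenvalues to within that precision.)
Verification: the trace of A = 10 equals the sum of eigenvalues 10, and det(A) ≈ -0.0004 matches the eigenvalue product 0.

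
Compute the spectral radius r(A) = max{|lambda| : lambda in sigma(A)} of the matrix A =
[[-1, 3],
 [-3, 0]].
r(A) = 3

The eigenvalues of A are the roots of its characteristic polynomial. With M = A (coefficients from the trace and determinant):
  p(λ) = det(λ I - M) = λ^2 + λ + 9.
For λ^2 + λ + 9 the discriminant is -35. It is negative, so the roots are the complex-conjugate pair λ = -1/2 ± (sqrt(35)/2) i ≈ -0.5 ± 2.958i. For a conjugate pair the product of the roots equals the constant term, so |λ|^2 = 9 and |λ| = sqrt(9) = 3.
Thus the eigenvalues (to 4 decimals) are -0.5 ± 2.958i (modulus 3). The spectral radius is the largest modulus: r(A) = 3. (Cross-check: r(A) ≤ ||A||_2 ≈ 3.5414; equality holds whenever A is normal, though it can also hold for some non-normal A.)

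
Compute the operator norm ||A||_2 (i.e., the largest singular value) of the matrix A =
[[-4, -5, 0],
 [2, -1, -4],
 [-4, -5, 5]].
||A||_2 ≈ 10.0774 (= sqrt(largest eigenvalue of A^T A))

||A||_2 = sigma_max(A) = sqrt(lambda_max(A^T A)). Form the symmetric matrix M = A^T A =
[[36, 38, -28],
 [38, 51, -21],
 [-28, -21, 41]].
Its characteristic polynomial (trace, sum of principal 2x2 minors, determinant of M give the coefficients) is
  p(λ) = det(λ I - M) = λ^3 - 128λ^2 + 2734λ - 4900.
No integer candidate from the rational root theorem (±divisors of 4900) is a root, so the roots are irrational. The cubic discriminant is Δ = 29835787888 > 0, so there are three distinct real roots. p(1) = -2293 and p(2) = 64 have opposite signs, so a root lies in (1, 2); Newton's method refines it to λ ≈ 1.9714. p(24) = 812 and p(25) = -925 have opposite signs, so a root lies in (24, 25); Newton's method refines it to λ ≈ 24.4753. p(101) = -4193 and p(102) = 3464 have opposite signs, so a root lies in (101, 102); Newton's method refines it to λ ≈ 101.5533. Check (Vieta): the three roots sum to 128, matching tr M = 128.
So the eigenvalues of A^T A are ≈ 1.9714, 24.4753, 101.5533 (all ≥ 0, as they must be for A^T A). The largest is λ_max ≈ 101.5533, hence ||A||_2 = sqrt(λ_max) ≈ 10.0774.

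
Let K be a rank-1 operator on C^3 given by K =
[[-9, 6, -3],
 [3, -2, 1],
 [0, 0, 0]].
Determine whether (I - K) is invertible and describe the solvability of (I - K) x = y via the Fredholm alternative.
(I - K) is invertible (det(I - K) = 12 ≠ 0), so for every y in C^3 the equation (I - K) x = y has a unique solution.

K has rank 1, so it is an outer product K = u v^T: every row of K is a multiple of one row vector. Reading off the entries, u = (3, -1, 0) and v = (-3, 2, -1) (row i of K equals u_i·v^T). A rank-one matrix u v^T satisfies K u = u (v·u) and kills the (2)-dimensional subspace v^⊥, so its characteristic polynomial is lambda^2 (lambda - v·u) with v·u = tr K = -11. Hence the eigenvalues of I - K are 1 (multiplicity 2) and 1 - (-11) = 12, so det(I - K) = 12. (Direct check: I - K =
[[10, -6, 3],
 [-3, 3, -1],
 [0, 0, 1]]
has determinant 12.) The finite-dimensional Fredholm alternative says: either (I - K) is invertible, or ker(I - K) ≠ {0} and then range(I - K) = ker((I - K)^*)^⊥, with dim ker(I - K) = dim ker((I - K)^*). Since det(I - K) ≠ 0, 1 is not an eigenvalue of K and ker(I - K) = {0}, so we are in the first case: for every y there is a unique x = (I - K)^(-1) y. Explicitly, by the Sherman–Morrison formula, (I - u v^T)^(-1) = I + u v^T/(1 - v·u), i.e. (I - K)^(-1) = I + K/(12).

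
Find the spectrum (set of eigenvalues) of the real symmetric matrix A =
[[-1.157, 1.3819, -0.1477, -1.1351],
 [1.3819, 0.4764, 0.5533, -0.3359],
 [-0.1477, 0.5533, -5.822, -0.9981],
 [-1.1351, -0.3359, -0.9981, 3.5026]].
sigma(A) ≈ {-6, -2, 1, 4}

A is real symmetric, so its spectrum consists of real eigenvalues. Expanding the characteristic polynomial of the displayed matrix gives
  det(λ I - A) = p(λ) = λ^4 + (3)λ^3 + (-24)λ^2 + (-27.9989)λ + (48).
Solving p(λ) = 0 yields eigenvalues ≈ -6, -2, 1, 4. (A is shown rounded to 4 decimals, so these recover the underlying integer eigenvalues to within that precision.)
Verification: the trace of A = -3 equals the sum of eigenvalues -3, and det(A) ≈ 47.9999 matches the eigenvalue product 48.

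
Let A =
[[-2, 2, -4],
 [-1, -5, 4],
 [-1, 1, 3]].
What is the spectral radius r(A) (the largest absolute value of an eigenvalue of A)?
r(A) = 5

The eigenvalues of A are the roots of its characteristic polynomial. With M = A (coefficients from the trace, the sum of principal 2x2 minors, and det A):
  p(λ) = det(λ I - M) = λ^3 + 4λ^2 - 17λ - 60.
By the rational root theorem any rational root is an integer divisor of 60. Testing λ = 4: p(4) = 64 + 64 - 68 - 60 = 0, so λ = 4 is a root. Dividing out (λ - 4) leaves p(λ) = (λ - 4)(λ^2 + 8λ + 15). For λ^2 + 8λ + 15 the discriminant is 4. It is a perfect square (2^2), so the roots are rational: λ = (-8 ± 2)/2 = -3, -5.
Thus the eigenvalues (to 4 decimals) are -3 (modulus 3); -5 (modulus 5); 4 (modulus 4). The spectral radius is the largest modulus: r(A) = 5. (Cross-check: r(A) ≤ ||A||_2 ≈ 7.8172; equality holds whenever A is normal, though it can also hold for some non-normal A.)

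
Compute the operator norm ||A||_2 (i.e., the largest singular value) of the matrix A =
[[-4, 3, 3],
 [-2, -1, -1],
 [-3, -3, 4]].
||A||_2 ≈ 7.0402 (= sqrt(largest eigenvalue of A^T A))

||A||_2 = sigma_max(A) = sqrt(lambda_max(A^T A)). Form the symmetric matrix M = A^T A =
[[29, -1, -22],
 [-1, 19, -2],
 [-22, -2, 26]].
Its characteristic polynomial (trace, sum of principal 2x2 minors, determinant of M give the coefficients) is
  p(λ) = det(λ I - M) = λ^3 - 74λ^2 + 1310λ - 4900.
No integer candidate from the rational root theorem (±divisors of 4900) is a root, so the roots are irrational. The cubic discriminant is Δ = 364447200 > 0, so there are three distinct real roots. p(5) = -75 and p(6) = 512 have opposite signs, so a root lies in (5, 6); Newton's method refines it to λ ≈ 5.1175. p(19) = 135 and p(20) = -300 have opposite signs, so a root lies in (19, 20); Newton's method refines it to λ ≈ 19.3182. p(49) = -735 and p(50) = 600 have opposite signs, so a root lies in (49, 50); Newton's method refines it to λ ≈ 49.5643. Check (Vieta): the three roots sum to 74, matching tr M = 74.
So the eigenvalues of A^T A are ≈ 5.1175, 19.3182, 49.5643 (all ≥ 0, as they must be for A^T A). The largest is λ_max ≈ 49.5643, hence ||A||_2 = sqrt(λ_max) ≈ 7.0402.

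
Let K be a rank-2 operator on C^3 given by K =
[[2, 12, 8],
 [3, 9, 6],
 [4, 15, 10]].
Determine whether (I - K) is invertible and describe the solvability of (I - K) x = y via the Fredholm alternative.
(I - K) is invertible (det(I - K) = -50 ≠ 0), so for every y in C^3 the equation (I - K) x = y has a unique solution.

K has rank 2 and factors as K = U V^T = u1 v1^T + u2 v2^T with u1 = (-2, -1, -2), v1 = (1, -3, -2), u2 = (-2, -2, -3), v2 = (-2, -3, -2) (multiplying out reproduces the displayed K). The nonzero eigenvalues of U V^T coincide with those of the 2 x 2 matrix G = V^T U = [[v1·u1, v1·u2], [v2·u1, v2·u2]] = [[5, 10], [11, 16]], and by the Sylvester determinant identity det(I_3 - U V^T) = det(I_2 - V^T U) = det([[-4, -10], [-11, -15]]) = (-4)(-15) - (-10)(-11) = -50. (Direct check: I - K =
[[-1, -12, -8],
 [-3, -8, -6],
 [-4, -15, -9]]
has determinant -50.) The finite-dimensional Fredholm alternative says: either (I - K) is invertible, or ker(I - K) ≠ {0} and then range(I - K) = ker((I - K)^*)^⊥, with dim ker(I - K) = dim ker((I - K)^*). Since det(I - K) ≠ 0, 1 is not an eigenvalue of K and ker(I - K) = {0}, so we are in the first case: for every y there is a unique x = (I - K)^(-1) y. (Explicitly, by the Woodbury identity, (I - U V^T)^(-1) = I + U (I_2 - G)^(-1) V^T.)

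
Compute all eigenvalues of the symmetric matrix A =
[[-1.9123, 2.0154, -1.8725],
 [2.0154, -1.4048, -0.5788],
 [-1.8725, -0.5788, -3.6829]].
sigma(A) ≈ {-5, -3, 1}

A is real symmetric, so its spectrum consists of real eigenvalues. Expanding the characteristic polynomial of the displayed matrix gives
  det(λ I - A) = p(λ) = λ^3 + (7)λ^2 + (7)λ + (-15).
Solving p(λ) = 0 yields eigenvalues ≈ -5, -3, 1. (A is shown rounded to 4 decimals, so these recover the underlying integer eigenvalues to within that precision.)
Verification: the trace of A = -7 equals the sum of eigenvalues -7, and det(A) ≈ 15.0004 matches the eigenvalue product 15.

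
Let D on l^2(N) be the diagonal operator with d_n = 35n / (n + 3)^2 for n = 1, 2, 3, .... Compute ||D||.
||D|| = 35/12 (attained at n = 3)

For D diagonal, ||D|| = sup_n |d_n|. Treat f(x) = 35x / (x + 3)^2 for real x > 0. By the quotient rule, f'(x) = 35(3 - x)/(x + 3)^3, which is positive for x < 3 and negative for x > 3. So f has a unique maximum at x = 3, and since 3 is a positive integer, the supremum over n ≥ 1 is attained at n = 3: d_3 = 35·3/(3 + 3)^2 = 35·3/36 = 35/12. Hence ||D|| = 35/12.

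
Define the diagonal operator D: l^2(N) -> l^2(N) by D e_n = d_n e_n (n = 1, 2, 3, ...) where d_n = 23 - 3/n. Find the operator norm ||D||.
||D|| = 23

For a diagonal operator on l^2 with entries d_n, ||D|| = sup_n |d_n|. Here d_1 = 20, d_2 = 43/2, ..., and d_n = 23 - 3/n increases monotonically toward 23. All terms lie in [20, 23), so |d_n| = d_n and the supremum is the limit 23, which is not attained by any individual d_n. Hence ||D|| = 23.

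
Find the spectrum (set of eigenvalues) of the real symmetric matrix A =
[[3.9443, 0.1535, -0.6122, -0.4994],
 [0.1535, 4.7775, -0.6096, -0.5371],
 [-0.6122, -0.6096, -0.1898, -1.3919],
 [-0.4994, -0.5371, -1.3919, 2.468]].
sigma(A) ≈ {-1, 3, 4, 5}

A is real symmetric, so its spectrum consists of real eigenvalues. Expanding the characteristic polynomial of the displayed matrix gives
  det(λ I - A) = p(λ) = λ^4 + (-11)λ^3 + (35)λ^2 + (-13.0021)λ + (-59.9955).
Solving p(λ) = 0 yields eigenvalues ≈ -1, 3, 4, 5. (A is shown rounded to 4 decimals, so these recover the underlying integer eigenvalues to within that precision.)
Verification: the trace of A = 11 equals the sum of eigenvalues 11, and det(A) ≈ -59.9955 matches the eigenvalue product -60.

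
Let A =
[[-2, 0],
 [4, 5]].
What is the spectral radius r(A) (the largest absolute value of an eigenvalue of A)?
r(A) = 5

The eigenvalues of A are the roots of its characteristic polynomial. With M = A (coefficients from the trace and determinant):
  p(λ) = det(λ I - M) = λ^2 - 3λ - 10.
For λ^2 - 3λ - 10 the discriminant is 49. It is a perfect square (7^2), so the roots are rational: λ = (3 ± 7)/2 = 5, -2.
Thus the eigenvalues (to 4 decimals) are 5 (modulus 5); -2 (modulus 2). The spectral radius is the largest modulus: r(A) = 5. (Cross-check: r(A) ≤ ||A||_2 ≈ 6.5311; equality holds whenever A is normal, though it can also hold for some non-normal A.)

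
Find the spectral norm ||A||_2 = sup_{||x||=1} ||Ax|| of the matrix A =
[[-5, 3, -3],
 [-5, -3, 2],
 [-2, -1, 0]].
||A||_2 ≈ 7.3893 (= sqrt(largest eigenvalue of A^T A))

||A||_2 = sigma_max(A) = sqrt(lambda_max(A^T A)). Form the symmetric matrix M = A^T A =
[[54, 2, 5],
 [2, 19, -15],
 [5, -15, 13]].
Its characteristic polynomial (trace, sum of principal 2x2 minors, determinant of M give the coefficients) is
  p(λ) = det(λ I - M) = λ^3 - 86λ^2 + 1721λ - 361.
No integer candidate from the rational root theorem (±divisors of 361) is a root, so the roots are irrational. The cubic discriminant is Δ = 1556222049 > 0, so there are three distinct real roots. p(0) = -361 and p(1) = 1275 have opposite signs, so a root lies in (0, 1); Newton's method refines it to λ ≈ 0.212. p(31) = 135 and p(32) = -585 have opposite signs, so a root lies in (31, 32); Newton's method refines it to λ ≈ 31.1858. p(54) = -739 and p(55) = 519 have opposite signs, so a root lies in (54, 55); Newton's method refines it to λ ≈ 54.6022. Check (Vieta): the three roots sum to 86, matching tr M = 86.
So the eigenvalues of A^T A are ≈ 0.212, 31.1858, 54.6022 (all ≥ 0, as they must be for A^T A). The largest is λ_max ≈ 54.6022, hence ||A||_2 = sqrt(λ_max) ≈ 7.3893.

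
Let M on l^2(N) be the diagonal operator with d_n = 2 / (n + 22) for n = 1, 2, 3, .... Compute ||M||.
||M|| = 2/23 (attained at n = 1)

For M diagonal, ||M|| = sup_n |d_n| = sup_n 2/(n + 22). This is positive and strictly decreasing in n, so the supremum is attained at n = 1: d_1 = 2/(1 + 22) = 2/23. Hence ||M|| = 2/23.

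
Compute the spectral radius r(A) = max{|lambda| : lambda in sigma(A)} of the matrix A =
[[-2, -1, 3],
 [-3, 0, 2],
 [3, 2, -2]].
r(A) ≈ 6.1969

The eigenvalues of A are the roots of its characteristic polynomial. With M = A (coefficients from the trace, the sum of principal 2x2 minors, and det A):
  p(λ) = det(λ I - M) = λ^3 + 4λ^2 - 12λ + 10.
No integer candidate from the rational root theorem (±divisors of 10) is a root, so the roots are irrational. The cubic discriminant is Δ = -4684 < 0, so there is one real root and a complex-conjugate pair. p(-7) = -53 and p(-6) = 10 have opposite signs, so a root lies in (-7, -6); Newton's method refines it to λ ≈ -6.1969. Dividing out (λ - (-6.1969)) leaves approximately λ^2 - 2.1969λ + 1.6137. For λ^2 - 2.1969λ + 1.6137 the discriminant is -1.6286. It is negative, so the remaining roots are the complex-conjugate pair λ ≈ 1.0984 ± 0.6381i. Their product equals the constant term, so |λ|^2 ≈ 1.6137 and |λ| ≈ 1.2703.
Thus the eigenvalues (to 4 decimals) are -6.1969 (modulus 6.1969); 1.0984 ± 0.6381i (modulus 1.2703). The spectral radius is the largest modulus: r(A) ≈ 6.1969. (Cross-check: r(A) ≤ ||A||_2 ≈ 6.3896; equality holds whenever A is normal, though it can also hold for some non-normal A.)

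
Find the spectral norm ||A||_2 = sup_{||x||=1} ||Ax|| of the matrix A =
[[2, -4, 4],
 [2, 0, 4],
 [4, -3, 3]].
||A||_2 ≈ 8.9601 (= sqrt(largest eigenvalue of A^T A))

||A||_2 = sigma_max(A) = sqrt(lambda_max(A^T A)). Form the symmetric matrix M = A^T A =
[[24, -20, 28],
 [-20, 25, -25],
 [28, -25, 41]].
Its characteristic polynomial (trace, sum of principal 2x2 minors, determinant of M give the coefficients) is
  p(λ) = det(λ I - M) = λ^3 - 90λ^2 + 800λ - 1600.
No integer candidate from the rational root theorem (±divisors of 1600) is a root, so the roots are irrational. The cubic discriminant is Δ = 474880000 > 0, so there are three distinct real roots. p(2) = -352 and p(3) = 17 have opposite signs, so a root lies in (2, 3); Newton's method refines it to λ ≈ 2.9417. p(6) = 176 and p(7) = -67 have opposite signs, so a root lies in (6, 7); Newton's method refines it to λ ≈ 6.7747. p(80) = -1600 and p(81) = 4151 have opposite signs, so a root lies in (80, 81); Newton's method refines it to λ ≈ 80.2836. Check (Vieta): the three roots sum to 90, matching tr M = 90.
So the eigenvalues of A^T A are ≈ 2.9417, 6.7747, 80.2836 (all ≥ 0, as they must be for A^T A). The largest is λ_max ≈ 80.2836, hence ||A||_2 = sqrt(λ_max) ≈ 8.9601.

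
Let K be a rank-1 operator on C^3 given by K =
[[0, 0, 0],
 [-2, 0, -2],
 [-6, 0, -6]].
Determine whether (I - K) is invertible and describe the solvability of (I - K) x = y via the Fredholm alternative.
(I - K) is invertible (det(I - K) = 7 ≠ 0), so for every y in C^3 the equation (I - K) x = y has a unique solution.

K has rank 1, so it is an outer product K = u v^T: every row of K is a multiple of one row vector. Reading off the entries, u = (0, 1, 3) and v = (-2, 0, -2) (row i of K equals u_i·v^T). A rank-one matrix u v^T satisfies K u = u (v·u) and kills the (2)-dimensional subspace v^⊥, so its characteristic polynomial is lambda^2 (lambda - v·u) with v·u = tr K = -6. Hence the eigenvalues of I - K are 1 (multiplicity 2) and 1 - (-6) = 7, so det(I - K) = 7. (Direct check: I - K =
[[1, 0, 0],
 [2, 1, 2],
 [6, 0, 7]]
has determinant 7.) The finite-dimensional Fredholm alternative says: either (I - K) is invertible, or ker(I - K) ≠ {0} and then range(I - K) = ker((I - K)^*)^⊥, with dim ker(I - K) = dim ker((I - K)^*). Since det(I - K) ≠ 0, 1 is not an eigenvalue of K and ker(I - K) = {0}, so we are in the first case: for every y there is a unique x = (I - K)^(-1) y. Explicitly, by the Sherman–Morrison formula, (I - u v^T)^(-1) = I + u v^T/(1 - v·u), i.e. (I - K)^(-1) = I + K/(7).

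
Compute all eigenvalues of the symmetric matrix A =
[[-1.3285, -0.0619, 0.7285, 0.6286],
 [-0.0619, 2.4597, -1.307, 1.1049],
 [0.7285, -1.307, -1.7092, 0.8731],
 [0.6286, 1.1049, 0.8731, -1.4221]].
sigma(A) ≈ {-3, -2, 0, 3}

A is real symmetric, so its spectrum consists of real eigenvalues. Expanding the characteristic polynomial of the displayed matrix gives
  det(λ I - A) = p(λ) = λ^4 + (2)λ^3 + (-9)λ^2 + (-18.0012)λ + (0).
Solving p(λ) = 0 yields eigenvalues ≈ -3, -2, 0, 3. (A is shown rounded to 4 decimals, so these recover the underlying integer eigenvalues to within that precision.)
Verification: the trace of A = -2 equals the sum of eigenvalues -2, and det(A) ≈ 0.0002 matches the eigenvalue product 0.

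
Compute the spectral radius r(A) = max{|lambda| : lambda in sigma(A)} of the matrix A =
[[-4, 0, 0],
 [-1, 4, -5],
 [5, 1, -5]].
r(A) = (1 + sqrt(61))/2 ≈ 4.4051

The eigenvalues of A are the roots of its characteristic polynomial. With M = A (coefficients from the trace, the sum of principal 2x2 minors, and det A):
  p(λ) = det(λ I - M) = λ^3 + 5λ^2 - 11λ - 60.
By the rational root theorem any rational root is an integer divisor of 60. Testing λ = -4: p(-4) = -64 + 80 + 44 - 60 = 0, so λ = -4 is a root. Dividing out (λ + 4) leaves p(λ) = (λ + 4)(λ^2 + λ - 15). For λ^2 + λ - 15 the discriminant is 61. It is nonnegative but not a perfect square, so the roots are real and irrational: λ = (-1 ± sqrt(61))/2 ≈ 3.4051, -4.4051.
Thus the eigenvalues (to 4 decimals) are 3.4051 (modulus 3.4051); -4.4051 (modulus 4.4051); -4 (modulus 4). The spectral radius is the largest modulus: r(A) = (1 + sqrt(61))/2 ≈ 4.4051. (Cross-check: r(A) ≤ ||A||_2 ≈ 8.6033; equality holds whenever A is normal, though it can also hold for some non-normal A.)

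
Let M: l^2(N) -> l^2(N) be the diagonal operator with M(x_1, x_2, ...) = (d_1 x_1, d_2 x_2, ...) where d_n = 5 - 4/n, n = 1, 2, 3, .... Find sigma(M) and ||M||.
sigma(M) = {5 - 4/n : n ≥ 1} ∪ {5}; ||M|| = 5

A bounded diagonal operator on l^2 with diagonal entries d_n has spectrum equal to the closure of {d_n : n ≥ 1}: every d_n is an eigenvalue (with eigenvector e_n), so {d_n} ⊂ sigma(M); the spectrum is closed, so its closure is too; and for lambda not in the closure, (M - lambda I) has bounded inverse (the diagonal entries 1/(d_n - lambda) are bounded). For our sequence d_n = 5 - 4/n, n = 1, 2, 3, ...:
  - {d_n} = {5 - 4/n : n ≥ 1}; the only limit point is 5
  - closure = {5 - 4/n : n ≥ 1} ∪ {5}
For the norm: a diagonal operator has ||M|| = sup_n |d_n|. Here d_n = 5 - 4/n increases monotonically from d_1 = 1 toward 5, with all terms in [1, 5); so sup_n |d_n| = 5 (the supremum is the limit, not attained). So ||M|| = 5.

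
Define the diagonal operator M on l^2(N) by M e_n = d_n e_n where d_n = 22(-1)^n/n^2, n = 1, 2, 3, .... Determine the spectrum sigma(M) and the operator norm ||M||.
sigma(M) = {22(-1)^n/n^2 : n ≥ 1} ∪ {0}; ||M|| = 22

A bounded diagonal operator on l^2 with diagonal entries d_n has spectrum equal to the closure of {d_n : n ≥ 1}: every d_n is an eigenvalue (with eigenvector e_n), so {d_n} ⊂ sigma(M); the spectrum is closed, so its closure is too; and for lambda not in the closure, (M - lambda I) has bounded inverse (the diagonal entries 1/(d_n - lambda) are bounded). For our sequence d_n = 22(-1)^n/n^2, n = 1, 2, 3, ...:
  - {d_n} = {22(-1)^n/n^2 : n ≥ 1}; the only limit point is 0
  - closure = {22(-1)^n/n^2 : n ≥ 1} ∪ {0}
For the norm: a diagonal operator has ||M|| = sup_n |d_n|. Here |d_n| = 22/n^2 is decreasing, so sup_n |d_n| = |d_1| = 22. So ||M|| = 22.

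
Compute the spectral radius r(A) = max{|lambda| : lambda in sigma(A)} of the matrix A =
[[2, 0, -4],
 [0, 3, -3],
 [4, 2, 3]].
r(A) ≈ 5.3503

The eigenvalues of A are the roots of its characteristic polynomial. With M = A (coefficients from the trace, the sum of principal 2x2 minors, and det A):
  p(λ) = det(λ I - M) = λ^3 - 8λ^2 + 43λ - 78.
No integer candidate from the rational root theorem (±divisors of 78) is a root, so the roots are irrational. The cubic discriminant is Δ = -40728 < 0, so there is one real root and a complex-conjugate pair. p(2) = -16 and p(3) = 6 have opposite signs, so a root lies in (2, 3); Newton's method refines it to λ ≈ 2.7248. Dividing out (λ - (2.7248)) leaves approximately λ^2 - 5.2752λ + 28.6262. For λ^2 - 5.2752λ + 28.6262 the discriminant is -86.6768. It is negative, so the remaining roots are the complex-conjugate pair λ ≈ 2.6376 ± 4.655i. Their product equals the constant term, so |λ|^2 ≈ 28.6262 and |λ| ≈ 5.3503.
Thus the eigenvalues (to 4 decimals) are 2.7248 (modulus 2.7248); 2.6376 ± 4.655i (modulus 5.3503). The spectral radius is the largest modulus: r(A) ≈ 5.3503. (Cross-check: r(A) ≤ ||A||_2 ≈ 5.9248; equality holds whenever A is normal, though it can also hold for some non-normal A.)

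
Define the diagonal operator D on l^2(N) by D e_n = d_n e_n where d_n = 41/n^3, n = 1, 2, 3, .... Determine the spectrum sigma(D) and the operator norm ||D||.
sigma(D) = {41/n^3 : n ≥ 1} ∪ {0}; ||D|| = 41

A bounded diagonal operator on l^2 with diagonal entries d_n has spectrum equal to the closure of {d_n : n ≥ 1}: every d_n is an eigenvalue (with eigenvector e_n), so {d_n} ⊂ sigma(D); the spectrum is closed, so its closure is too; and for lambda not in the closure, (D - lambda I) has bounded inverse (the diagonal entries 1/(d_n - lambda) are bounded). For our sequence d_n = 41/n^3, n = 1, 2, 3, ...:
  - {d_n} = {41/n^3 : n ≥ 1}; the only limit point is 0
  - closure = {41/n^3 : n ≥ 1} ∪ {0}
For the norm: a diagonal operator has ||D|| = sup_n |d_n|. Here d_n = 41/n^3 is positive and decreasing, so sup_n |d_n| = d_1 = 41. So ||D|| = 41.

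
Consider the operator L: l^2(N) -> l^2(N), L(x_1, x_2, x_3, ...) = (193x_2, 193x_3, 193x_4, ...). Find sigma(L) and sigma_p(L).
sigma(L) = closed disk {z in C : |z| ≤ 193}; sigma_p(L) = open disk {z in C : |z| < 193}

Note L = 193·V where V is the unit left shift (V x)_k = x_{k+1}; so sigma(L) = 193·sigma(V) and ||L|| = 193||V||. ||L x||^2 = 37249sum_{k≥2} |x_k|^2 ≤ 37249||x||^2, with equality on {x : x_1 = 0}, so ||L|| = 193. For any lambda with |lambda| < 193, set r = lambda/193 (|r| < 1); the vector x = (1, r, r^2, ...) is in l^2 and satisfies L x = 193(r, r^2, ...) = lambda x, so lambda is an eigenvalue. On the boundary |lambda| = 193 the geometric series diverges, so no l^2 eigenvector exists, but these lambda lie in the approximate point spectrum. Hence sigma(L) is the closed disk of radius 193 and sigma_p(L) is the open disk.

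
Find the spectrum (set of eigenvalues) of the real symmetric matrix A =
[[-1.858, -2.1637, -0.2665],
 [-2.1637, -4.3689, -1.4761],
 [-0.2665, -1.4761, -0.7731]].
sigma(A) ≈ {-6, -1, 0}

A is real symmetric, so its spectrum consists of real eigenvalues. Expanding the characteristic polynomial of the displayed matrix gives
  det(λ I - A) = p(λ) = λ^3 + (7)λ^2 + (6)λ + (0).
Solving p(λ) = 0 yields eigenvalues ≈ -6, -1, 0. (A is shown rounded to 4 decimals, so these recover the underlying integer eigenvalues to within that precision.)
Verification: the trace of A = -7 equals the sum of eigenvalues -7, and det(A) ≈ 0.0001 matches the eigenvalue product 0.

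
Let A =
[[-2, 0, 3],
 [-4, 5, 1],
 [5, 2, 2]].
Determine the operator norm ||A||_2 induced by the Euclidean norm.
||A||_2 ≈ 7.0892 (= sqrt(largest eigenvalue of A^T A))

||A||_2 = sigma_max(A) = sqrt(lambda_max(A^T A)). Form the symmetric matrix M = A^T A =
[[45, -10, 0],
 [-10, 29, 9],
 [0, 9, 14]].
Its characteristic polynomial (trace, sum of principal 2x2 minors, determinant of M give the coefficients) is
  p(λ) = det(λ I - M) = λ^3 - 88λ^2 + 2160λ - 13225.
No integer candidate from the rational root theorem (±divisors of 13225) is a root, so the roots are irrational. The cubic discriminant is Δ = 295980725 > 0, so there are three distinct real roots. p(9) = -184 and p(10) = 575 have opposite signs, so a root lies in (9, 10); Newton's method refines it to λ ≈ 9.2285. p(28) = 215 and p(29) = -204 have opposite signs, so a root lies in (28, 29); Newton's method refines it to λ ≈ 28.5146. p(50) = -225 and p(51) = 698 have opposite signs, so a root lies in (50, 51); Newton's method refines it to λ ≈ 50.2569. Check (Vieta): the three roots sum to 88, matching tr M = 88.
So the eigenvalues of A^T A are ≈ 9.2285, 28.5146, 50.2569 (all ≥ 0, as they must be for A^T A). The largest is λ_max ≈ 50.2569, hence ||A||_2 = sqrt(λ_max) ≈ 7.0892.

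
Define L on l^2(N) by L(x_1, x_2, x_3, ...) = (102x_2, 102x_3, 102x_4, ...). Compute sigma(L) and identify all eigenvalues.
sigma(L) = closed disk {z in C : |z| ≤ 102}; sigma_p(L) = open disk {z in C : |z| < 102}

Note L = 102·V where V is the unit left shift (V x)_k = x_{k+1}; so sigma(L) = 102·sigma(V) and ||L|| = 102||V||. ||L x||^2 = 10404sum_{k≥2} |x_k|^2 ≤ 10404||x||^2, with equality on {x : x_1 = 0}, so ||L|| = 102. For any lambda with |lambda| < 102, set r = lambda/102 (|r| < 1); the vector x = (1, r, r^2, ...) is in l^2 and satisfies L x = 102(r, r^2, ...) = lambda x, so lambda is an eigenvalue. On the boundary |lambda| = 102 the geometric series diverges, so no l^2 eigenvector exists, but these lambda lie in the approximate point spectrum. Hence sigma(L) is the closed disk of radius 102 and sigma_p(L) is the open disk.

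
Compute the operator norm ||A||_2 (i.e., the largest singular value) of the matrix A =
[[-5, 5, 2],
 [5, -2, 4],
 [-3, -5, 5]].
||A||_2 ≈ 9.0279 (= sqrt(largest eigenvalue of A^T A))

||A||_2 = sigma_max(A) = sqrt(lambda_max(A^T A)). Form the symmetric matrix M = A^T A =
[[59, -20, -5],
 [-20, 54, -23],
 [-5, -23, 45]].
Its characteristic polynomial (trace, sum of principal 2x2 minors, determinant of M give the coefficients) is
  p(λ) = det(λ I - M) = λ^3 - 158λ^2 + 7317λ - 88209.
No integer candidate from the rational root theorem (±divisors of 88209) is a root, so the roots are irrational. The cubic discriminant is Δ = 3382146657 > 0, so there are three distinct real roots. p(18) = -1863 and p(19) = 635 have opposite signs, so a root lies in (18, 19); Newton's method refines it to λ ≈ 18.7379. p(57) = 711 and p(58) = -223 have opposite signs, so a root lies in (57, 58); Newton's method refines it to λ ≈ 57.7583. p(81) = -729 and p(82) = 761 have opposite signs, so a root lies in (81, 82); Newton's method refines it to λ ≈ 81.5038. Check (Vieta): the three roots sum to 158, matching tr M = 158.
So the eigenvalues of A^T A are ≈ 18.7379, 57.7583, 81.5038 (all ≥ 0, as they must be for A^T A). The largest is λ_max ≈ 81.5038, hence ||A||_2 = sqrt(λ_max) ≈ 9.0279.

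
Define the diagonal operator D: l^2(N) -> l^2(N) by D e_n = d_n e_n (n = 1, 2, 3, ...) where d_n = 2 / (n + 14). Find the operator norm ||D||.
||D|| = 2/15 (attained at n = 1)

For D diagonal, ||D|| = sup_n |d_n| = sup_n 2/(n + 14). This is positive and strictly decreasing in n, so the supremum is attained at n = 1: d_1 = 2/(1 + 14) = 2/15. Hence ||D|| = 2/15.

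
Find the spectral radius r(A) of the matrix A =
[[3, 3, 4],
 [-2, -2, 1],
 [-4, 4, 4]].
r(A) ≈ 5.9108

The eigenvalues of A are the roots of its characteristic polynomial. With M = A (coefficients from the trace, the sum of principal 2x2 minors, and det A):
  p(λ) = det(λ I - M) = λ^3 - 5λ^2 + 16λ + 88.
No integer candidate from the rational root theorem (±divisors of 88) is a root, so the roots are irrational. The cubic discriminant is Δ = -301792 < 0, so there is one real root and a complex-conjugate pair. p(-3) = -32 and p(-2) = 28 have opposite signs, so a root lies in (-3, -2); Newton's method refines it to λ ≈ -2.5188. Dividing out (λ - (-2.5188)) leaves approximately λ^2 - 7.5188λ + 34.9379. For λ^2 - 7.5188λ + 34.9379 the discriminant is -83.2199. It is negative, so the remaining roots are the complex-conjugate pair λ ≈ 3.7594 ± 4.5612i. Their product equals the constant term, so |λ|^2 ≈ 34.9379 and |λ| ≈ 5.9108.
Thus the eigenvalues (to 4 decimals) are -2.5188 (modulus 2.5188); 3.7594 ± 4.5612i (modulus 5.9108). The spectral radius is the largest modulus: r(A) ≈ 5.9108. (Cross-check: r(A) ≤ ||A||_2 ≈ 7.6477; equality holds whenever A is normal, though it can also hold for some non-normal A.)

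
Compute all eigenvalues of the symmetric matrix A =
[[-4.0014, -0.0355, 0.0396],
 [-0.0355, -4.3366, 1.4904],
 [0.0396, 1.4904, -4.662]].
sigma(A) ≈ {-6, -4, -3}

A is real symmetric, so its spectrum consists of real eigenvalues. Expanding the characteristic polynomial of the displayed matrix gives
  det(λ I - A) = p(λ) = λ^3 + (13)λ^2 + (54)λ + (72).
Solving p(λ) = 0 yields eigenvalues ≈ -6, -4, -3. (A is shown rounded to 4 decimals, so these recover the underlying integer eigenvalues to within that precision.)
Verification: the trace of A = -13 equals the sum of eigenvalues -13, and det(A) ≈ -72.0005 matches the eigenvalue product -72.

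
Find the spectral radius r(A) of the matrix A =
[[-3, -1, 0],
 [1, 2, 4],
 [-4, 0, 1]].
r(A) ≈ 3.0916

The eigenvalues of A are the roots of its characteristic polynomial. With M = A (coefficients from the trace, the sum of principal 2x2 minors, and det A):
  p(λ) = det(λ I - M) = λ^3 - 6λ - 11.
No integer candidate from the rational root theorem (±divisors of 11) is a root, so the roots are irrational. The cubic discriminant is Δ = -2403 < 0, so there is one real root and a complex-conjugate pair. p(3) = -2 and p(4) = 29 have opposite signs, so a root lies in (3, 4); Newton's method refines it to λ ≈ 3.0916. Dividing out (λ - (3.0916)) leaves approximately λ^2 + 3.0916λ + 3.558. For λ^2 + 3.0916λ + 3.558 the discriminant is -4.6741. It is negative, so the remaining roots are the complex-conjugate pair λ ≈ -1.5458 ± 1.081i. Their product equals the constant term, so |λ|^2 ≈ 3.558 and |λ| ≈ 1.8863.
Thus the eigenvalues (to 4 decimals) are 3.0916 (modulus 3.0916); -1.5458 ± 1.081i (modulus 1.8863). The spectral radius is the largest modulus: r(A) ≈ 3.0916. (Cross-check: r(A) ≤ ||A||_2 ≈ 5.246; equality holds whenever A is normal, though it can also hold for some non-normal A.)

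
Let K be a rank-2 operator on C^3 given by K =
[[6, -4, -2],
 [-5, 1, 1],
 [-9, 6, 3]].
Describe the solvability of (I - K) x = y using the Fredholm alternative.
(I - K) is invertible (det(I - K) = -26 ≠ 0), so for every y in C^3 the equation (I - K) x = y has a unique solution.

K has rank 2 and factors as K = U V^T = u1 v1^T + u2 v2^T with u1 = (-2, 2, 3), v1 = (-3, 2, 1), u2 = (0, 1, 0), v2 = (1, -3, -1) (multiplying out reproduces the displayed K). The nonzero eigenvalues of U V^T coincide with those of the 2 x 2 matrix G = V^T U = [[v1·u1, v1·u2], [v2·u1, v2·u2]] = [[13, 2], [-11, -3]], and by the Sylvester determinant identity det(I_3 - U V^T) = det(I_2 - V^T U) = det([[-12, -2], [11, 4]]) = (-12)(4) - (-2)(11) = -26. (Direct check: I - K =
[[-5, 4, 2],
 [5, 0, -1],
 [9, -6, -2]]
has determinant -26.) The finite-dimensional Fredholm alternative says: either (I - K) is invertible, or ker(I - K) ≠ {0} and then range(I - K) = ker((I - K)^*)^⊥, with dim ker(I - K) = dim ker((I - K)^*). Since det(I - K) ≠ 0, 1 is not an eigenvalue of K and ker(I - K) = {0}, so we are in the first case: for every y there is a unique x = (I - K)^(-1) y. (Explicitly, by the Woodbury identity, (I - U V^T)^(-1) = I + U (I_2 - G)^(-1) V^T.)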